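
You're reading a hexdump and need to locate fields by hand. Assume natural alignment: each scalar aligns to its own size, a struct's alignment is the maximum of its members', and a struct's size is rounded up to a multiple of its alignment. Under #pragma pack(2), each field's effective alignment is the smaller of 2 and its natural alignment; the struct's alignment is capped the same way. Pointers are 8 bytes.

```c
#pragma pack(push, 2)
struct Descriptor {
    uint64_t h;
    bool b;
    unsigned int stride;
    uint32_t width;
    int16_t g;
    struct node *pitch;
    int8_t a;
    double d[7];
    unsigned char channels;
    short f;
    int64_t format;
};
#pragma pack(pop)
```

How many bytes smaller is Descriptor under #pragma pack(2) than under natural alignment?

natural layout:
  0..8  h  (8B, 8-aligned)
  8..9  b  (1B, 1-aligned)
  9..12  -- padding (3B)
  12..16  stride  (4B, 4-aligned)
  16..20  width  (4B, 4-aligned)
  20..22  g  (2B, 2-aligned)
  22..24  -- padding (2B)
  24..32  pitch  (8B, 8-aligned)
  32..33  a  (1B, 1-aligned)
  33..40  -- padding (7B)
  40..96  d  (56B, 8-aligned)
  96..97  channels  (1B, 1-aligned)
  97..98  -- padding (1B)
  98..100  f  (2B, 2-aligned)
  100..104  -- padding (4B)
  104..112  format  (8B, 8-aligned)
  sizeof = 112, alignof = 8
packed(2) layout:
  0..8  h  (8B, 2-aligned)
  8..9  b  (1B, 1-aligned)
  9..10  -- padding (1B)
  10..14  stride  (4B, 2-aligned)
  14..18  width  (4B, 2-aligned)
  18..20  g  (2B, 2-aligned)
  20..28  pitch  (8B, 2-aligned)
  28..29  a  (1B, 1-aligned)
  29..30  -- padding (1B)
  30..86  d  (56B, 2-aligned)
  86..87  channels  (1B, 1-aligned)
  87..88  -- padding (1B)
  88..90  f  (2B, 2-aligned)
  90..98  format  (8B, 2-aligned)
  sizeof = 98, alignof = 2
112 − 98 = 14

14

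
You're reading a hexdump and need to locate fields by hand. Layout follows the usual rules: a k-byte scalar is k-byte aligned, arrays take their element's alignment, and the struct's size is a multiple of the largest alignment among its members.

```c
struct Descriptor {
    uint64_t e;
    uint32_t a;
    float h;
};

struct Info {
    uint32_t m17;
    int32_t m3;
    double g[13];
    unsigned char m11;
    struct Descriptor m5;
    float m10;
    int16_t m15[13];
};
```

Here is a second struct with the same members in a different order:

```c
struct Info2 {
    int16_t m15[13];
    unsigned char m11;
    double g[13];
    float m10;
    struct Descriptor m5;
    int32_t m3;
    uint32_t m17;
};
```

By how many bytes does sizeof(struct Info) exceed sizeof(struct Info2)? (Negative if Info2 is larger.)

Descriptor: @0: e [8B, align 8] → 8; @8: a [4B, align 4] → 12; @12: h [4B, align 4] → 16; size 16, align 8
@0: m17 [4B, align 4] → 4
@4: m3 [4B, align 4] → 8
@8: g [104B, align 8] → 112
@112: m11 [1B, align 1] → 113
+7 pad (align 8)
@120: m5 [16B, align 8] → 136
@136: m10 [4B, align 4] → 140
@140: m15 [26B, align 2] → 166
+2 tail pad (align 8)
size 168, align 8
— Info2 —
@0: m15 [26B, align 2] → 26
@26: m11 [1B, align 1] → 27
+5 pad (align 8)
@32: g [104B, align 8] → 136
@136: m10 [4B, align 4] → 140
+4 pad (align 8)
@144: m5 [16B, align 8] → 160
@160: m3 [4B, align 4] → 164
@164: m17 [4B, align 4] → 168
size 168, align 8
168 − 168 = 0

0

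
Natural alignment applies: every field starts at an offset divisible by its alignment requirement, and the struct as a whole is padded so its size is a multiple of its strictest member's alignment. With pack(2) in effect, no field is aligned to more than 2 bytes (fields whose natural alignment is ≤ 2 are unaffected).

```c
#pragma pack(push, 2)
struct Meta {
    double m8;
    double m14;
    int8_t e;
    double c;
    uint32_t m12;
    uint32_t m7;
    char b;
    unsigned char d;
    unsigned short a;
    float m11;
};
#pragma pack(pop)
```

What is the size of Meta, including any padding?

0..8  m8  (8B, 2-aligned)
8..16  m14  (8B, 2-aligned)
16..17  e  (1B, 1-aligned)
17..18  -- padding (1B)
18..26  c  (8B, 2-aligned)
26..30  m12  (4B, 2-aligned)
30..34  m7  (4B, 2-aligned)
34..35  b  (1B, 1-aligned)
35..36  d  (1B, 1-aligned)
36..38  a  (2B, 2-aligned)
38..42  m11  (4B, 2-aligned)
sizeof = 42, alignof = 2

42 bytes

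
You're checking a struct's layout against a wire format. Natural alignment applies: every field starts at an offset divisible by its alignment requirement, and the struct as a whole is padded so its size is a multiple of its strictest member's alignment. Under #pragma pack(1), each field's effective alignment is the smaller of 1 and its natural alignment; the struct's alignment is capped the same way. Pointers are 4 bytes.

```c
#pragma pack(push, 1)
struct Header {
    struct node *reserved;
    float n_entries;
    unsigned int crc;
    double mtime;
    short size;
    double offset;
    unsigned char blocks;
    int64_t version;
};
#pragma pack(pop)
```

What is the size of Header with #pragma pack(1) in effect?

39

0..4  reserved  (4B, 1-aligned)
4..8  n_entries  (4B, 1-aligned)
8..12  crc  (4B, 1-aligned)
12..20  mtime  (8B, 1-aligned)
20..22  size  (2B, 1-aligned)
22..30  offset  (8B, 1-aligned)
30..31  blocks  (1B, 1-aligned)
31..39  version  (8B, 1-aligned)
sizeof = 39, alignof = 1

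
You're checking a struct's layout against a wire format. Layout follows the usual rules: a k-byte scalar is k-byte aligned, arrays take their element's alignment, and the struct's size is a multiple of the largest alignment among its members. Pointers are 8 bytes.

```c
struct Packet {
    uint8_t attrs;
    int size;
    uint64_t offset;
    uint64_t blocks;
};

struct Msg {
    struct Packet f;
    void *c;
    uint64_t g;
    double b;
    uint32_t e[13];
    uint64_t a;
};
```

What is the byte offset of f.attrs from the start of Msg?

Packet: attrs at 0 (size 1, align 1) → ends 1; pad 3 to align 4 for size; size at 4 (size 4, align 4) → ends 8; offset at 8 (size 8, align 8) → ends 16; blocks at 16 (size 8, align 8) → ends 24; total 24 bytes, alignment 8
f at 0 (size 24, align 8) → ends 24
within Packet: attrs at 0
0 + 0 = 0

0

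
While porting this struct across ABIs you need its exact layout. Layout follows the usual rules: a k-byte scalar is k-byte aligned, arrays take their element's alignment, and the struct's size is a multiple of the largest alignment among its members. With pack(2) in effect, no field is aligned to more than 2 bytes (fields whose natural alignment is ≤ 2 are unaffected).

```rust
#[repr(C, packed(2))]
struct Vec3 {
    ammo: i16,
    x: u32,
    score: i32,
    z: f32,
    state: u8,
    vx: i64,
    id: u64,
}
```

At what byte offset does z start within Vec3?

0..2  ammo  (2B, 2-aligned)
2..6  x  (4B, 2-aligned)
6..10  score  (4B, 2-aligned)
10..14  z  (4B, 2-aligned)

10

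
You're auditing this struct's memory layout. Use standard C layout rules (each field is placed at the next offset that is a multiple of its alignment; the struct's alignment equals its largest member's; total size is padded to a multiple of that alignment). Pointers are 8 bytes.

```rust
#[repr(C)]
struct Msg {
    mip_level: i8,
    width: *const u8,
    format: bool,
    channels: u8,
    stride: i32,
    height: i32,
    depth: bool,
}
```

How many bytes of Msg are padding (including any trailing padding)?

12

0..1  mip_level  (1B, 1-aligned)
1..8  -- padding (7B)
8..16  width  (8B, 8-aligned)
16..17  format  (1B, 1-aligned)
17..18  channels  (1B, 1-aligned)
18..20  -- padding (2B)
20..24  stride  (4B, 4-aligned)
24..28  height  (4B, 4-aligned)
28..29  depth  (1B, 1-aligned)
29..32  -- tail padding (3B)
sizeof = 32, alignof = 8
data bytes 20, size 32 → padding 12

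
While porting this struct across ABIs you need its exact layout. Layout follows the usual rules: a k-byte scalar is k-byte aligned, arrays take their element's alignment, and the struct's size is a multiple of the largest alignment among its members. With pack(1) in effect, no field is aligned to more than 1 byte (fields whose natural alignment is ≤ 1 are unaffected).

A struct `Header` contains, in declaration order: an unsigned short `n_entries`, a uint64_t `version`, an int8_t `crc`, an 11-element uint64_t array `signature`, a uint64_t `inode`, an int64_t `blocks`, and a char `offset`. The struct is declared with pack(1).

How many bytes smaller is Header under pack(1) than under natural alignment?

natural layout:
  n_entries at 0 (size 2, align 2) → ends 2
  pad 6 to align 8 for version
  version at 8 (size 8, align 8) → ends 16
  crc at 16 (size 1, align 1) → ends 17
  pad 7 to align 8 for signature
  signature at 24 (size 88, align 8) → ends 112
  inode at 112 (size 8, align 8) → ends 120
  blocks at 120 (size 8, align 8) → ends 128
  offset at 128 (size 1, align 1) → ends 129
  tail pad 7 to reach multiple of 8
  total 136 bytes, alignment 8
packed(1) layout:
  n_entries at 0 (size 2, align 1) → ends 2
  version at 2 (size 8, align 1) → ends 10
  crc at 10 (size 1, align 1) → ends 11
  signature at 11 (size 88, align 1) → ends 99
  inode at 99 (size 8, align 1) → ends 107
  blocks at 107 (size 8, align 1) → ends 115
  offset at 115 (size 1, align 1) → ends 116
  total 116 bytes, alignment 1
136 − 116 = 20

20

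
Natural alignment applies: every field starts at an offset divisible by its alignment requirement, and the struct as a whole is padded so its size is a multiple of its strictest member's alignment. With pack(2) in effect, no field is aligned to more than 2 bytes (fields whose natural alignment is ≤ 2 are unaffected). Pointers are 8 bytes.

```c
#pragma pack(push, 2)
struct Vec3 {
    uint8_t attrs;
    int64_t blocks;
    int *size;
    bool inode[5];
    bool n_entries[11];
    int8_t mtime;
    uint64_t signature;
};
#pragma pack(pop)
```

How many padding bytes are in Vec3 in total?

attrs at 0 (size 1, align 1) → ends 1
pad 1 to align 2 for blocks
blocks at 2 (size 8, align 2) → ends 10
size at 10 (size 8, align 2) → ends 18
inode at 18 (size 5, align 1) → ends 23
n_entries at 23 (size 11, align 1) → ends 34
mtime at 34 (size 1, align 1) → ends 35
pad 1 to align 2 for signature
signature at 36 (size 8, align 2) → ends 44
total 44 bytes, alignment 2
data bytes 42, size 44 → padding 2

2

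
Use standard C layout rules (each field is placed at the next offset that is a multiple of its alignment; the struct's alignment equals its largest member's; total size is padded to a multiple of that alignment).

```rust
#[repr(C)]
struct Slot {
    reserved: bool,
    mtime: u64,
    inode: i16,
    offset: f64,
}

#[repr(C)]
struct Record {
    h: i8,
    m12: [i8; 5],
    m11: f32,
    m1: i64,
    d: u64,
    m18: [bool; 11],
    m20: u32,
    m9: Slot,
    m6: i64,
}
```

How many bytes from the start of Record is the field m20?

44

Slot: reserved at 0 (size 1, align 1) → ends 1; pad 7 to align 8 for mtime; mtime at 8 (size 8, align 8) → ends 16; inode at 16 (size 2, align 2) → ends 18; pad 6 to align 8 for offset; offset at 24 (size 8, align 8) → ends 32; total 32 bytes, alignment 8
h at 0 (size 1, align 1) → ends 1
m12 at 1 (size 5, align 1) → ends 6
pad 2 to align 4 for m11
m11 at 8 (size 4, align 4) → ends 12
pad 4 to align 8 for m1
m1 at 16 (size 8, align 8) → ends 24
d at 24 (size 8, align 8) → ends 32
m18 at 32 (size 11, align 1) → ends 43
pad 1 to align 4 for m20
m20 at 44 (size 4, align 4) → ends 48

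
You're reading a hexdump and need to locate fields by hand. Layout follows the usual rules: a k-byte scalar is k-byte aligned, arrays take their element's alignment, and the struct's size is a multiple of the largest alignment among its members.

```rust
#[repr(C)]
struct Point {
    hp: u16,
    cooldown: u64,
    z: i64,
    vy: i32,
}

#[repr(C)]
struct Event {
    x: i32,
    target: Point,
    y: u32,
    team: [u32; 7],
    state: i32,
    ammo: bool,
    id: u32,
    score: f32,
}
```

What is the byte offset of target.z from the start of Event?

24

Point: 0..2  hp  (2B, 2-aligned); 2..8  -- padding (6B); 8..16  cooldown  (8B, 8-aligned); 16..24  z  (8B, 8-aligned); 24..28  vy  (4B, 4-aligned); 28..32  -- tail padding (4B); sizeof = 32, alignof = 8
0..4  x  (4B, 4-aligned)
4..8  -- padding (4B)
8..40  target  (32B, 8-aligned)
within Point: z at 16
8 + 16 = 24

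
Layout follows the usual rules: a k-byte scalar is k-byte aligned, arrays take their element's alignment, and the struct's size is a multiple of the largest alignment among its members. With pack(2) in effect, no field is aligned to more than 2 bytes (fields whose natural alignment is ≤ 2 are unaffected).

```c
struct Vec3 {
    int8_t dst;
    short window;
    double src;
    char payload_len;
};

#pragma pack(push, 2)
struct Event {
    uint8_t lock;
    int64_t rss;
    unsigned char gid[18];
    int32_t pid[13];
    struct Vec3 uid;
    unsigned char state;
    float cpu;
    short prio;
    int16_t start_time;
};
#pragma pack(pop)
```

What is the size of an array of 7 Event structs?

798

Vec3: dst at 0 (size 1, align 1) → ends 1; pad 1 to align 2 for window; window at 2 (size 2, align 2) → ends 4; pad 4 to align 8 for src; src at 8 (size 8, align 8) → ends 16; payload_len at 16 (size 1, align 1) → ends 17; tail pad 7 to reach multiple of 8; total 24 bytes, alignment 8
lock at 0 (size 1, align 1) → ends 1
pad 1 to align 2 for rss
rss at 2 (size 8, align 2) → ends 10
gid at 10 (size 18, align 1) → ends 28
pid at 28 (size 52, align 2) → ends 80
uid at 80 (size 24, align 2) → ends 104
state at 104 (size 1, align 1) → ends 105
pad 1 to align 2 for cpu
cpu at 106 (size 4, align 2) → ends 110
prio at 110 (size 2, align 2) → ends 112
start_time at 112 (size 2, align 2) → ends 114
total 114 bytes, alignment 2
array of 7: 7 × 114 = 798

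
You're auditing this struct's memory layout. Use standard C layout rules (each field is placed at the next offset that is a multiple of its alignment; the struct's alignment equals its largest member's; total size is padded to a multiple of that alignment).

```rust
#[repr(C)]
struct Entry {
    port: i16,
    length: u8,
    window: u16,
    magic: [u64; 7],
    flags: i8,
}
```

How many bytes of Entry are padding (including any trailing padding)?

0..2  port  (2B, 2-aligned)
2..3  length  (1B, 1-aligned)
3..4  -- padding (1B)
4..6  window  (2B, 2-aligned)
6..8  -- padding (2B)
8..64  magic  (56B, 8-aligned)
64..65  flags  (1B, 1-aligned)
65..72  -- tail padding (7B)
sizeof = 72, alignof = 8
data bytes 62, size 72 → padding 10

10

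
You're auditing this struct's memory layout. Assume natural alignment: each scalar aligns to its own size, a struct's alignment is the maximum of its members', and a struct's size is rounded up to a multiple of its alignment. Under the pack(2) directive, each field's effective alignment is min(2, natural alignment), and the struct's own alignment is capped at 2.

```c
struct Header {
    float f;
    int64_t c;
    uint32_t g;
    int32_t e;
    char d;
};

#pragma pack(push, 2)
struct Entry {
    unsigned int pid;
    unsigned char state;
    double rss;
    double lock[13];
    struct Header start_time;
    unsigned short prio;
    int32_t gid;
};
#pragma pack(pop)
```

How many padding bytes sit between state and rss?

Header: f at 0 (size 4, align 4) → ends 4; pad 4 to align 8 for c; c at 8 (size 8, align 8) → ends 16; g at 16 (size 4, align 4) → ends 20; e at 20 (size 4, align 4) → ends 24; d at 24 (size 1, align 1) → ends 25; tail pad 7 to reach multiple of 8; total 32 bytes, alignment 8
pid at 0 (size 4, align 2) → ends 4
state at 4 (size 1, align 1) → ends 5
pad 1 to align 2 for rss
rss at 6 (size 8, align 2) → ends 14

1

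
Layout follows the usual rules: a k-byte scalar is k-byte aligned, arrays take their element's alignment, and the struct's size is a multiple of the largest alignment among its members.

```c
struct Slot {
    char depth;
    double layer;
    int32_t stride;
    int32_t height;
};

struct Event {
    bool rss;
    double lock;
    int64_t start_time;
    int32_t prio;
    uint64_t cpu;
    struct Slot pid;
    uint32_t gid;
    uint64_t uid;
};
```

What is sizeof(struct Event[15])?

Slot: depth at 0 (size 1, align 1) → ends 1; pad 7 to align 8 for layer; layer at 8 (size 8, align 8) → ends 16; stride at 16 (size 4, align 4) → ends 20; height at 20 (size 4, align 4) → ends 24; total 24 bytes, alignment 8
rss at 0 (size 1, align 1) → ends 1
pad 7 to align 8 for lock
lock at 8 (size 8, align 8) → ends 16
start_time at 16 (size 8, align 8) → ends 24
prio at 24 (size 4, align 4) → ends 28
pad 4 to align 8 for cpu
cpu at 32 (size 8, align 8) → ends 40
pid at 40 (size 24, align 8) → ends 64
gid at 64 (size 4, align 4) → ends 68
pad 4 to align 8 for uid
uid at 72 (size 8, align 8) → ends 80
total 80 bytes, alignment 8
array of 15: 15 × 80 = 1200

1200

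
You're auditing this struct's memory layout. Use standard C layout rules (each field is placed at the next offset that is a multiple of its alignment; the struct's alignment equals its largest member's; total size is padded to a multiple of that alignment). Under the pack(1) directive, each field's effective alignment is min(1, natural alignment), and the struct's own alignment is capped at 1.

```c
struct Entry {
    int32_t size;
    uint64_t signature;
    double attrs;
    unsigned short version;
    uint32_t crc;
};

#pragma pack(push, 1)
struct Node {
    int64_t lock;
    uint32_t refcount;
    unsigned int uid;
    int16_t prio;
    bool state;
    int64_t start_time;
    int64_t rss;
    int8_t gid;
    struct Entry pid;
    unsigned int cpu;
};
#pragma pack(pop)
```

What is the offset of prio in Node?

16

Entry: 0..4  size  (4B, 4-aligned); 4..8  -- padding (4B); 8..16  signature  (8B, 8-aligned); 16..24  attrs  (8B, 8-aligned); 24..26  version  (2B, 2-aligned); 26..28  -- padding (2B); 28..32  crc  (4B, 4-aligned); sizeof = 32, alignof = 8
0..8  lock  (8B, 1-aligned)
8..12  refcount  (4B, 1-aligned)
12..16  uid  (4B, 1-aligned)
16..18  prio  (2B, 1-aligned)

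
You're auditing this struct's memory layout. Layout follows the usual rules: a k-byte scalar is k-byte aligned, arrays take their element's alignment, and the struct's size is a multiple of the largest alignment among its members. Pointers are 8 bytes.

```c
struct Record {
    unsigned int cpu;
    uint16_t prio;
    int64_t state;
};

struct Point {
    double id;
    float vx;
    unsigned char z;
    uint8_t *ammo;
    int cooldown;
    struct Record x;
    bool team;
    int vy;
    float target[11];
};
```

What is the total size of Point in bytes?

104

Record: 0..4  cpu  (4B, 4-aligned); 4..6  prio  (2B, 2-aligned); 6..8  -- padding (2B); 8..16  state  (8B, 8-aligned); sizeof = 16, alignof = 8
0..8  id  (8B, 8-aligned)
8..12  vx  (4B, 4-aligned)
12..13  z  (1B, 1-aligned)
13..16  -- padding (3B)
16..24  ammo  (8B, 8-aligned)
24..28  cooldown  (4B, 4-aligned)
28..32  -- padding (4B)
32..48  x  (16B, 8-aligned)
48..49  team  (1B, 1-aligned)
49..52  -- padding (3B)
52..56  vy  (4B, 4-aligned)
56..100  target  (44B, 4-aligned)
100..104  -- tail padding (4B)
sizeof = 104, alignof = 8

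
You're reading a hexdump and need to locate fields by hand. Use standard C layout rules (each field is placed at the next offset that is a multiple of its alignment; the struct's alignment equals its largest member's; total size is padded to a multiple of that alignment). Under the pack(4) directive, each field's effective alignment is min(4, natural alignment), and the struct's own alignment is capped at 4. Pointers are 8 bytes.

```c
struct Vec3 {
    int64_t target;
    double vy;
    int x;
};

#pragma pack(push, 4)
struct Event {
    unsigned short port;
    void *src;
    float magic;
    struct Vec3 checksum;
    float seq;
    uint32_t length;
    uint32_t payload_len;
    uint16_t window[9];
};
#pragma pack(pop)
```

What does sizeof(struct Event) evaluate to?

72 bytes

Vec3: target at 0 (size 8, align 8) → ends 8; vy at 8 (size 8, align 8) → ends 16; x at 16 (size 4, align 4) → ends 20; tail pad 4 to reach multiple of 8; total 24 bytes, alignment 8
port at 0 (size 2, align 2) → ends 2
pad 2 to align 4 for src
src at 4 (size 8, align 4) → ends 12
magic at 12 (size 4, align 4) → ends 16
checksum at 16 (size 24, align 4) → ends 40
seq at 40 (size 4, align 4) → ends 44
length at 44 (size 4, align 4) → ends 48
payload_len at 48 (size 4, align 4) → ends 52
window at 52 (size 18, align 2) → ends 70
tail pad 2 to reach multiple of 4
total 72 bytes, alignment 4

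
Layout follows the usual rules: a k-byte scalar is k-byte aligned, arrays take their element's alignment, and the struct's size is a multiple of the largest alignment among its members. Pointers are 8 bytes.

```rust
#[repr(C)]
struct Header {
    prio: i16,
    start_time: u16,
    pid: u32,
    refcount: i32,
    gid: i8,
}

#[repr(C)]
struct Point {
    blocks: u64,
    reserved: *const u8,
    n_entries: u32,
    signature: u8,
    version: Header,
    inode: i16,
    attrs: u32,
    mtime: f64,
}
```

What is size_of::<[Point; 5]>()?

Header: 0..2  prio  (2B, 2-aligned); 2..4  start_time  (2B, 2-aligned); 4..8  pid  (4B, 4-aligned); 8..12  refcount  (4B, 4-aligned); 12..13  gid  (1B, 1-aligned); 13..16  -- tail padding (3B); sizeof = 16, alignof = 4
0..8  blocks  (8B, 8-aligned)
8..16  reserved  (8B, 8-aligned)
16..20  n_entries  (4B, 4-aligned)
20..21  signature  (1B, 1-aligned)
21..24  -- padding (3B)
24..40  version  (16B, 4-aligned)
40..42  inode  (2B, 2-aligned)
42..44  -- padding (2B)
44..48  attrs  (4B, 4-aligned)
48..56  mtime  (8B, 8-aligned)
sizeof = 56, alignof = 8
array of 5: 5 × 56 = 280

280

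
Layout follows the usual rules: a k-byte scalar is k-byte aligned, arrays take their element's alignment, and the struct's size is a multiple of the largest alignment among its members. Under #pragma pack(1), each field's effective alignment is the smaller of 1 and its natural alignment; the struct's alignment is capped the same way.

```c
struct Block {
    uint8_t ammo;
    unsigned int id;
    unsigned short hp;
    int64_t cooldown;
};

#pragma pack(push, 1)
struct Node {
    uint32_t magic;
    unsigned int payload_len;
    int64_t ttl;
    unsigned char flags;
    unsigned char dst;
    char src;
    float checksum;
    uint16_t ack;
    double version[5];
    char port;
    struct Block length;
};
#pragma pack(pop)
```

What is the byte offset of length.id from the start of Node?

Block: 0..1  ammo  (1B, 1-aligned); 1..4  -- padding (3B); 4..8  id  (4B, 4-aligned); 8..10  hp  (2B, 2-aligned); 10..16  -- padding (6B); 16..24  cooldown  (8B, 8-aligned); sizeof = 24, alignof = 8
0..4  magic  (4B, 1-aligned)
4..8  payload_len  (4B, 1-aligned)
8..16  ttl  (8B, 1-aligned)
16..17  flags  (1B, 1-aligned)
17..18  dst  (1B, 1-aligned)
18..19  src  (1B, 1-aligned)
19..23  checksum  (4B, 1-aligned)
23..25  ack  (2B, 1-aligned)
25..65  version  (40B, 1-aligned)
65..66  port  (1B, 1-aligned)
66..90  length  (24B, 1-aligned)
within Block: id at 4
66 + 4 = 70

70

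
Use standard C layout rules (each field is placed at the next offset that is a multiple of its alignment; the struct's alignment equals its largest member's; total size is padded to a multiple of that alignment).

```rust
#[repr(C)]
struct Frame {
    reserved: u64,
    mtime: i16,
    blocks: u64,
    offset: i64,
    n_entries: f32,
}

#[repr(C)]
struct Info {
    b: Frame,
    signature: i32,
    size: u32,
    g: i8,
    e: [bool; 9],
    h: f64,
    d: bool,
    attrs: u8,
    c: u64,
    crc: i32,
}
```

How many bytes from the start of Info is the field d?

72

Frame: @0: reserved [8B, align 8] → 8; @8: mtime [2B, align 2] → 10; +6 pad (align 8); @16: blocks [8B, align 8] → 24; @24: offset [8B, align 8] → 32; @32: n_entries [4B, align 4] → 36; +4 tail pad (align 8); size 40, align 8
@0: b [40B, align 8] → 40
@40: signature [4B, align 4] → 44
@44: size [4B, align 4] → 48
@48: g [1B, align 1] → 49
@49: e [9B, align 1] → 58
+6 pad (align 8)
@64: h [8B, align 8] → 72
@72: d [1B, align 1] → 73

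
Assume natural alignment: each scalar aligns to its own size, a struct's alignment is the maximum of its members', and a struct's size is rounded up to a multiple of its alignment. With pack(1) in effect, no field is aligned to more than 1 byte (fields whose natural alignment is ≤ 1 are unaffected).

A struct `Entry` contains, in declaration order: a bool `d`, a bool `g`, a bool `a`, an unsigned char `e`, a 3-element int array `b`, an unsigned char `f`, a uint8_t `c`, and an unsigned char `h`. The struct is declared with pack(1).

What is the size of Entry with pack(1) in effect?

d at 0 (size 1, align 1) → ends 1
g at 1 (size 1, align 1) → ends 2
a at 2 (size 1, align 1) → ends 3
e at 3 (size 1, align 1) → ends 4
b at 4 (size 12, align 1) → ends 16
f at 16 (size 1, align 1) → ends 17
c at 17 (size 1, align 1) → ends 18
h at 18 (size 1, align 1) → ends 19
total 19 bytes, alignment 1

19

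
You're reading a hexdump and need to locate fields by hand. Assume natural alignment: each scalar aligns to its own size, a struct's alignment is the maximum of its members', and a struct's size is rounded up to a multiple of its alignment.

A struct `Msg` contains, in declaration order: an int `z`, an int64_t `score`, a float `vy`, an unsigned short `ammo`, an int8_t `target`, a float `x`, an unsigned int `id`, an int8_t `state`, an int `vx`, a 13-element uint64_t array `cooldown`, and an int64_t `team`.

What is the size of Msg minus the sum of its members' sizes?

8

@0: z [4B, align 4] → 4
+4 pad (align 8)
@8: score [8B, align 8] → 16
@16: vy [4B, align 4] → 20
@20: ammo [2B, align 2] → 22
@22: target [1B, align 1] → 23
+1 pad (align 4)
@24: x [4B, align 4] → 28
@28: id [4B, align 4] → 32
@32: state [1B, align 1] → 33
+3 pad (align 4)
@36: vx [4B, align 4] → 40
@40: cooldown [104B, align 8] → 144
@144: team [8B, align 8] → 152
size 152, align 8
data bytes 144, size 152 → padding 8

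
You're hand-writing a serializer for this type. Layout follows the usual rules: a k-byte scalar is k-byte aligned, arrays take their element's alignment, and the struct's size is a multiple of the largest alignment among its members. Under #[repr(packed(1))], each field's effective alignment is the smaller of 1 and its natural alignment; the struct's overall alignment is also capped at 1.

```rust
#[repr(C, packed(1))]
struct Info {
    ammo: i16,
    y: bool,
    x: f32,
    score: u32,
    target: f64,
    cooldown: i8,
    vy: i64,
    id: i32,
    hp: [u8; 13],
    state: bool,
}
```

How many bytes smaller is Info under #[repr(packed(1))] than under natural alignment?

18

natural layout:
  0..2  ammo  (2B, 2-aligned)
  2..3  y  (1B, 1-aligned)
  3..4  -- padding (1B)
  4..8  x  (4B, 4-aligned)
  8..12  score  (4B, 4-aligned)
  12..16  -- padding (4B)
  16..24  target  (8B, 8-aligned)
  24..25  cooldown  (1B, 1-aligned)
  25..32  -- padding (7B)
  32..40  vy  (8B, 8-aligned)
  40..44  id  (4B, 4-aligned)
  44..57  hp  (13B, 1-aligned)
  57..58  state  (1B, 1-aligned)
  58..64  -- tail padding (6B)
  sizeof = 64, alignof = 8
packed(1) layout:
  0..2  ammo  (2B, 1-aligned)
  2..3  y  (1B, 1-aligned)
  3..7  x  (4B, 1-aligned)
  7..11  score  (4B, 1-aligned)
  11..19  target  (8B, 1-aligned)
  19..20  cooldown  (1B, 1-aligned)
  20..28  vy  (8B, 1-aligned)
  28..32  id  (4B, 1-aligned)
  32..45  hp  (13B, 1-aligned)
  45..46  state  (1B, 1-aligned)
  sizeof = 46, alignof = 1
64 − 46 = 18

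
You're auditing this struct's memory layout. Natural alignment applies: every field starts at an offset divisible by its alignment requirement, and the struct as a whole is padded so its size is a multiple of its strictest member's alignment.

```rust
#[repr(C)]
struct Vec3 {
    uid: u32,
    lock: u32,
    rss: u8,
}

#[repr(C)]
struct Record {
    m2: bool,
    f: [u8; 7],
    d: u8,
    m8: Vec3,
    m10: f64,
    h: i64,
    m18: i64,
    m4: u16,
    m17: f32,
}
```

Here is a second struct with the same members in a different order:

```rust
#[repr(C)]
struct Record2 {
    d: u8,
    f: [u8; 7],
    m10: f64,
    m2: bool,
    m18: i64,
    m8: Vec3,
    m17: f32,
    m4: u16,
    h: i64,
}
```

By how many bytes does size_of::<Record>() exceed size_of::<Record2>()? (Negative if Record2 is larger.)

-8

Vec3: @0: uid [4B, align 4] → 4; @4: lock [4B, align 4] → 8; @8: rss [1B, align 1] → 9; +3 tail pad (align 4); size 12, align 4
@0: m2 [1B, align 1] → 1
@1: f [7B, align 1] → 8
@8: d [1B, align 1] → 9
+3 pad (align 4)
@12: m8 [12B, align 4] → 24
@24: m10 [8B, align 8] → 32
@32: h [8B, align 8] → 40
@40: m18 [8B, align 8] → 48
@48: m4 [2B, align 2] → 50
+2 pad (align 4)
@52: m17 [4B, align 4] → 56
size 56, align 8
— Record2 —
@0: d [1B, align 1] → 1
@1: f [7B, align 1] → 8
@8: m10 [8B, align 8] → 16
@16: m2 [1B, align 1] → 17
+7 pad (align 8)
@24: m18 [8B, align 8] → 32
@32: m8 [12B, align 4] → 44
@44: m17 [4B, align 4] → 48
@48: m4 [2B, align 2] → 50
+6 pad (align 8)
@56: h [8B, align 8] → 64
size 64, align 8
56 − 64 = -8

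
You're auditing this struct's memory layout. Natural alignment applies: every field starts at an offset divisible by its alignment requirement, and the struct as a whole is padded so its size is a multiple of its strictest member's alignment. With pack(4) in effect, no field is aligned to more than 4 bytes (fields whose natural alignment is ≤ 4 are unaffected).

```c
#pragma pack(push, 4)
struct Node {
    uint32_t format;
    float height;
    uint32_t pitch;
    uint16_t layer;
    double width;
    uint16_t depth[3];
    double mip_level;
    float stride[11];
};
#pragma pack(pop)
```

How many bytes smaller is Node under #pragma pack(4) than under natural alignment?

natural layout:
  format at 0 (size 4, align 4) → ends 4
  height at 4 (size 4, align 4) → ends 8
  pitch at 8 (size 4, align 4) → ends 12
  layer at 12 (size 2, align 2) → ends 14
  pad 2 to align 8 for width
  width at 16 (size 8, align 8) → ends 24
  depth at 24 (size 6, align 2) → ends 30
  pad 2 to align 8 for mip_level
  mip_level at 32 (size 8, align 8) → ends 40
  stride at 40 (size 44, align 4) → ends 84
  tail pad 4 to reach multiple of 8
  total 88 bytes, alignment 8
packed(4) layout:
  format at 0 (size 4, align 4) → ends 4
  height at 4 (size 4, align 4) → ends 8
  pitch at 8 (size 4, align 4) → ends 12
  layer at 12 (size 2, align 2) → ends 14
  pad 2 to align 4 for width
  width at 16 (size 8, align 4) → ends 24
  depth at 24 (size 6, align 2) → ends 30
  pad 2 to align 4 for mip_level
  mip_level at 32 (size 8, align 4) → ends 40
  stride at 40 (size 44, align 4) → ends 84
  total 84 bytes, alignment 4
88 − 84 = 4

4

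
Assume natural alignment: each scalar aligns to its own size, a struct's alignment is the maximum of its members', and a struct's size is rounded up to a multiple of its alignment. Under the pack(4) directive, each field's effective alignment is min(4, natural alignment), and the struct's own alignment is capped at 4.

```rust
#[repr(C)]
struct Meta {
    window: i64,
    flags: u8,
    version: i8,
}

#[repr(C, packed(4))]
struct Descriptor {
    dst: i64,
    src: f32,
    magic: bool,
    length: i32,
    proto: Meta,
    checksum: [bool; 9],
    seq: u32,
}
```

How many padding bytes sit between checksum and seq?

Meta: @0: window [8B, align 8] → 8; @8: flags [1B, align 1] → 9; @9: version [1B, align 1] → 10; +6 tail pad (align 8); size 16, align 8
@0: dst [8B, align 4] → 8
@8: src [4B, align 4] → 12
@12: magic [1B, align 1] → 13
+3 pad (align 4)
@16: length [4B, align 4] → 20
@20: proto [16B, align 4] → 36
@36: checksum [9B, align 1] → 45
+3 pad (align 4)
@48: seq [4B, align 4] → 52

3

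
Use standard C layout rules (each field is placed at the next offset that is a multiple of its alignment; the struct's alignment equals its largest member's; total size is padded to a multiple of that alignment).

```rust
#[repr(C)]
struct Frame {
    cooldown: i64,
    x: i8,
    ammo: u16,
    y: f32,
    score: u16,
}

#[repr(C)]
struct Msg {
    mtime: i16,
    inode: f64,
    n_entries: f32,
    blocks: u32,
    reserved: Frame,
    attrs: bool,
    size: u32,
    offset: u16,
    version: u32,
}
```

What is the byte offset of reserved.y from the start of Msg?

Frame: cooldown at 0 (size 8, align 8) → ends 8; x at 8 (size 1, align 1) → ends 9; pad 1 to align 2 for ammo; ammo at 10 (size 2, align 2) → ends 12; y at 12 (size 4, align 4) → ends 16; score at 16 (size 2, align 2) → ends 18; tail pad 6 to reach multiple of 8; total 24 bytes, alignment 8
mtime at 0 (size 2, align 2) → ends 2
pad 6 to align 8 for inode
inode at 8 (size 8, align 8) → ends 16
n_entries at 16 (size 4, align 4) → ends 20
blocks at 20 (size 4, align 4) → ends 24
reserved at 24 (size 24, align 8) → ends 48
within Frame: y at 12
24 + 12 = 36

36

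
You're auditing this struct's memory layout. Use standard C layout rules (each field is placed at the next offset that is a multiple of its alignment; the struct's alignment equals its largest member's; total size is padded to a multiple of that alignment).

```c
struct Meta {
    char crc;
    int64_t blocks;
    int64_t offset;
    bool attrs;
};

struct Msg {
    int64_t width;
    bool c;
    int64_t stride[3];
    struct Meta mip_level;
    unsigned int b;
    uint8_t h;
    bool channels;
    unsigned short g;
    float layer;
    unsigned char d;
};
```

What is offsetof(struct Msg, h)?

76

Meta: 0..1  crc  (1B, 1-aligned); 1..8  -- padding (7B); 8..16  blocks  (8B, 8-aligned); 16..24  offset  (8B, 8-aligned); 24..25  attrs  (1B, 1-aligned); 25..32  -- tail padding (7B); sizeof = 32, alignof = 8
0..8  width  (8B, 8-aligned)
8..9  c  (1B, 1-aligned)
9..16  -- padding (7B)
16..40  stride  (24B, 8-aligned)
40..72  mip_level  (32B, 8-aligned)
72..76  b  (4B, 4-aligned)
76..77  h  (1B, 1-aligned)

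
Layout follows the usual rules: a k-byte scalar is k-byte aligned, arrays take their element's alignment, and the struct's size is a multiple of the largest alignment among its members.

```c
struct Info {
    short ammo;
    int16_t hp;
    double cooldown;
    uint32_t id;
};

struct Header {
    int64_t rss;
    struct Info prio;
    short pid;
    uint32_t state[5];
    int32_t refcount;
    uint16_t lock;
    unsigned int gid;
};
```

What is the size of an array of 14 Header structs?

Info: @0: ammo [2B, align 2] → 2; @2: hp [2B, align 2] → 4; +4 pad (align 8); @8: cooldown [8B, align 8] → 16; @16: id [4B, align 4] → 20; +4 tail pad (align 8); size 24, align 8
@0: rss [8B, align 8] → 8
@8: prio [24B, align 8] → 32
@32: pid [2B, align 2] → 34
+2 pad (align 4)
@36: state [20B, align 4] → 56
@56: refcount [4B, align 4] → 60
@60: lock [2B, align 2] → 62
+2 pad (align 4)
@64: gid [4B, align 4] → 68
+4 tail pad (align 8)
size 72, align 8
array of 14: 14 × 72 = 1008

1008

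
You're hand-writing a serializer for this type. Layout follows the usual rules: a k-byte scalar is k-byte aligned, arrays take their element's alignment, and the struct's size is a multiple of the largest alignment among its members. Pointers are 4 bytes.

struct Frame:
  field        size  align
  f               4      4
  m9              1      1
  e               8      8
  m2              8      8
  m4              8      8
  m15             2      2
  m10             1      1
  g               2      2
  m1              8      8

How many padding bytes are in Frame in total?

6

@0: f [4B, align 4] → 4
@4: m9 [1B, align 1] → 5
+3 pad (align 8)
@8: e [8B, align 8] → 16
@16: m2 [8B, align 8] → 24
@24: m4 [8B, align 8] → 32
@32: m15 [2B, align 2] → 34
@34: m10 [1B, align 1] → 35
+1 pad (align 2)
@36: g [2B, align 2] → 38
+2 pad (align 8)
@40: m1 [8B, align 8] → 48
size 48, align 8
data bytes 42, size 48 → padding 6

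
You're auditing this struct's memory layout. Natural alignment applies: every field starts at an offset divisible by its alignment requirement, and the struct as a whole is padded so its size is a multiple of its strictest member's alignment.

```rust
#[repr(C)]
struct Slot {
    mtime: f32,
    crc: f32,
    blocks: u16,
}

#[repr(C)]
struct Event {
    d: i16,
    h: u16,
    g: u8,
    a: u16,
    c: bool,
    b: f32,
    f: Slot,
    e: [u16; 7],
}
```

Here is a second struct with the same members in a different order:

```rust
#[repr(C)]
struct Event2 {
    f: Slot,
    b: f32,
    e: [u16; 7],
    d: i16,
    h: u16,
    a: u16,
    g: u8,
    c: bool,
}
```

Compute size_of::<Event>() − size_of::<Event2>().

4

Slot: 0..4  mtime  (4B, 4-aligned); 4..8  crc  (4B, 4-aligned); 8..10  blocks  (2B, 2-aligned); 10..12  -- tail padding (2B); sizeof = 12, alignof = 4
0..2  d  (2B, 2-aligned)
2..4  h  (2B, 2-aligned)
4..5  g  (1B, 1-aligned)
5..6  -- padding (1B)
6..8  a  (2B, 2-aligned)
8..9  c  (1B, 1-aligned)
9..12  -- padding (3B)
12..16  b  (4B, 4-aligned)
16..28  f  (12B, 4-aligned)
28..42  e  (14B, 2-aligned)
42..44  -- tail padding (2B)
sizeof = 44, alignof = 4
— Event2 —
0..12  f  (12B, 4-aligned)
12..16  b  (4B, 4-aligned)
16..30  e  (14B, 2-aligned)
30..32  d  (2B, 2-aligned)
32..34  h  (2B, 2-aligned)
34..36  a  (2B, 2-aligned)
36..37  g  (1B, 1-aligned)
37..38  c  (1B, 1-aligned)
38..40  -- tail padding (2B)
sizeof = 40, alignof = 4
44 − 40 = 4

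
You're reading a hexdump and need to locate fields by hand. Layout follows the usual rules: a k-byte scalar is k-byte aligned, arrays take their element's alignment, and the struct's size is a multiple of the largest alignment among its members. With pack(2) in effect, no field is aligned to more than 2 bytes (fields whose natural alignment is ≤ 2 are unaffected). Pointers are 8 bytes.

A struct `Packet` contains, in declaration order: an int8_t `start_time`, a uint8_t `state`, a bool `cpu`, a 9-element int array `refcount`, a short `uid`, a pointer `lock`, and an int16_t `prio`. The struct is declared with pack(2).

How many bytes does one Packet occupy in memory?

52

@0: start_time [1B, align 1] → 1
@1: state [1B, align 1] → 2
@2: cpu [1B, align 1] → 3
+1 pad (align 2)
@4: refcount [36B, align 2] → 40
@40: uid [2B, align 2] → 42
@42: lock [8B, align 2] → 50
@50: prio [2B, align 2] → 52
size 52, align 2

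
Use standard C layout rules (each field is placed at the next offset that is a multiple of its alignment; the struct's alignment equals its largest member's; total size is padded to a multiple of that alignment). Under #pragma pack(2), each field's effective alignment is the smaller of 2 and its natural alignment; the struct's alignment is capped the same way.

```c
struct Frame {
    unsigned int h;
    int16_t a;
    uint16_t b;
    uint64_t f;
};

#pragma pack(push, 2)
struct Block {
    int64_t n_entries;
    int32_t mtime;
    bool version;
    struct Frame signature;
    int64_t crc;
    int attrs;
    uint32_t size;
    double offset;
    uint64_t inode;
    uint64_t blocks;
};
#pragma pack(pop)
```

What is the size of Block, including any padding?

70

Frame: h at 0 (size 4, align 4) → ends 4; a at 4 (size 2, align 2) → ends 6; b at 6 (size 2, align 2) → ends 8; f at 8 (size 8, align 8) → ends 16; total 16 bytes, alignment 8
n_entries at 0 (size 8, align 2) → ends 8
mtime at 8 (size 4, align 2) → ends 12
version at 12 (size 1, align 1) → ends 13
pad 1 to align 2 for signature
signature at 14 (size 16, align 2) → ends 30
crc at 30 (size 8, align 2) → ends 38
attrs at 38 (size 4, align 2) → ends 42
size at 42 (size 4, align 2) → ends 46
offset at 46 (size 8, align 2) → ends 54
inode at 54 (size 8, align 2) → ends 62
blocks at 62 (size 8, align 2) → ends 70
total 70 bytes, alignment 2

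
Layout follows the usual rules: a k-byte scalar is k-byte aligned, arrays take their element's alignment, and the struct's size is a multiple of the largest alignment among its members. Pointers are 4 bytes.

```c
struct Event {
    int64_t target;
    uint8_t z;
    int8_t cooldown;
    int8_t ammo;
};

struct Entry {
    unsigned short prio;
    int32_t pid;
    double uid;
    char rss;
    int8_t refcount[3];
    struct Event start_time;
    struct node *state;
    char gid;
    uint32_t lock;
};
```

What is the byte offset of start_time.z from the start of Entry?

Event: target at 0 (size 8, align 8) → ends 8; z at 8 (size 1, align 1) → ends 9; cooldown at 9 (size 1, align 1) → ends 10; ammo at 10 (size 1, align 1) → ends 11; tail pad 5 to reach multiple of 8; total 16 bytes, alignment 8
prio at 0 (size 2, align 2) → ends 2
pad 2 to align 4 for pid
pid at 4 (size 4, align 4) → ends 8
uid at 8 (size 8, align 8) → ends 16
rss at 16 (size 1, align 1) → ends 17
refcount at 17 (size 3, align 1) → ends 20
pad 4 to align 8 for start_time
start_time at 24 (size 16, align 8) → ends 40
within Event: z at 8
24 + 8 = 32

32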